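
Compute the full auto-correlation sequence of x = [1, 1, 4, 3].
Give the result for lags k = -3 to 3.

r_xx[k] = sum_m x[m]*x[m+k], indexed from 0, for k = -3 to 3:
  r_xx[-3] = x[3]*x[0] = 3
  r_xx[-2] = x[2]*x[0] + x[3]*x[1] = 7
  r_xx[-1] = x[1]*x[0] + x[2]*x[1] + x[3]*x[2] = 17
  r_xx[0] = x[0]*x[0] + x[1]*x[1] + x[2]*x[2] + x[3]*x[3] = 27
  r_xx[1] = x[0]*x[1] + x[1]*x[2] + x[2]*x[3] = 17
  r_xx[2] = x[0]*x[2] + x[1]*x[3] = 7
  r_xx[3] = x[0]*x[3] = 3
r_xx = [3, 7, 17, 27, 17, 7, 3]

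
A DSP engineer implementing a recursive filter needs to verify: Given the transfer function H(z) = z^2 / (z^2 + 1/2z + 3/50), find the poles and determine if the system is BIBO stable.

Poles are roots of the denominator: z^2 + 1/2z + 3/50 = 0.
Quadratic formula: z = [-(1/2) +/- sqrt((1/2)^2 - 4*(3/50))] / 2
Discriminant = 1/4 - 6/25 = 1/100; sqrt = 1/10.
z = (-1/2 +/- 1/10) / 2 => z = -1/5 or z = -3/10.
|p1| = 1/5, |p2| = 3/10.
For BIBO stability, all poles must lie inside the unit circle (|p| < 1).
System is STABLE since both |p| < 1.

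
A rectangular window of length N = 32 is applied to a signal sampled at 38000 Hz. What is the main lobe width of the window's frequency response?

For a rectangular window of length N,
the main lobe width in frequency is 2*f_s/N.
= 2*38000/32 = 2375 Hz
This determines the minimum frequency separation for resolving two sinusoids.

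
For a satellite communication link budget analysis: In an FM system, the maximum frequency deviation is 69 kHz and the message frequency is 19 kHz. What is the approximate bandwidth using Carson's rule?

Carson's rule: BW = 2*(delta_f + f_m)
= 2*(69 + 19) kHz = 176 kHz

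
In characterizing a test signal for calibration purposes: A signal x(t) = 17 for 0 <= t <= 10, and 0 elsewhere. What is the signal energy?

Energy = integral of |x(t)|^2 dt over the signal duration
= 17^2 * 10 = 289 * 10 = 2890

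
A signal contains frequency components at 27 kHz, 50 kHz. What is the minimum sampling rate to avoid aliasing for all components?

The highest frequency component is f_max = 50 kHz.
Nyquist rate = 2 * f_max = 2 * 50 kHz = 100 kHz.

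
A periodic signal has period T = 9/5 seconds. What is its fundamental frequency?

The fundamental frequency is the reciprocal of the period.
f = 1/T = 1/(9/5) = 5/9 Hz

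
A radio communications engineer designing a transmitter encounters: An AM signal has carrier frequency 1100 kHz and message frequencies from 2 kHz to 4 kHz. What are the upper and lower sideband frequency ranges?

Upper sideband (USB) = fc + [fm_low, fm_high] = 1100 + [2, 4] = [1102, 1104] kHz
Lower sideband (LSB) = fc - [fm_high, fm_low] = 1100 - [4, 2] = [1096, 1098] kHz
Total occupied spectrum: 1096 kHz to 1104 kHz (plus carrier at 1100 kHz)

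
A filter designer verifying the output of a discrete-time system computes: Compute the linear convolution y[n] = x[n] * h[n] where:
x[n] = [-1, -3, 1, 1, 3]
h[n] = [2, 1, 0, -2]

y[n] = sum_k x[k]*h[n-k]. Output length = len(x) + len(h) - 1 = 5 + 4 - 1 = 8.
y[0] = -1*2 = -2
y[1] = -3*2 + -1*1 = -7
y[2] = 1*2 + -3*1 + -1*0 = -1
y[3] = 1*2 + 1*1 + -3*0 + -1*-2 = 5
y[4] = 3*2 + 1*1 + 1*0 + -3*-2 = 13
y[5] = 3*1 + 1*0 + 1*-2 = 1
y[6] = 3*0 + 1*-2 = -2
y[7] = 3*-2 = -6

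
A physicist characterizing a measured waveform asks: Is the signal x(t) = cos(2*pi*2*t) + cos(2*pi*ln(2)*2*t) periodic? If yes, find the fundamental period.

f1 = 2 Hz, f2 = 2*ln(2) Hz
Ratio f2/f1 = ln(2), which is irrational.
Since the frequency ratio is irrational, no common period exists.
The signal is not periodic.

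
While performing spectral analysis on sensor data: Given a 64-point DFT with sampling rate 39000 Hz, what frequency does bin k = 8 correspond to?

The frequency of DFT bin k is: f_k = k * f_s / N
f_8 = 8 * 39000 / 64 = 4875 Hz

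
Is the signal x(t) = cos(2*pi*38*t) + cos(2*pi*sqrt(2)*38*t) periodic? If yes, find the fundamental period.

f1 = 38 Hz, f2 = 38*sqrt(2) Hz
Ratio f2/f1 = sqrt(2), which is irrational.
Since the frequency ratio is irrational, no common period exists.
The signal is not periodic.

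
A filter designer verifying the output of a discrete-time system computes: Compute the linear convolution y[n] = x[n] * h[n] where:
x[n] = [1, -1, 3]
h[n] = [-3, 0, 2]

y[n] = sum_k x[k]*h[n-k]. Output length = len(x) + len(h) - 1 = 3 + 3 - 1 = 5.
y[0] = 1*-3 = -3
y[1] = -1*-3 + 1*0 = 3
y[2] = 3*-3 + -1*0 + 1*2 = -7
y[3] = 3*0 + -1*2 = -2
y[4] = 3*2 = 6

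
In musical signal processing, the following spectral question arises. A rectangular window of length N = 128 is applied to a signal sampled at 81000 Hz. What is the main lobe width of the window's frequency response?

For a rectangular window of length N,
the main lobe width in frequency is 2*f_s/N.
= 2*81000/128 = 10125/8 Hz
This determines the minimum frequency separation for resolving two sinusoids.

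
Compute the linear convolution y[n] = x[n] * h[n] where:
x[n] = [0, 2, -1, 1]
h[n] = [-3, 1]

y[n] = sum_k x[k]*h[n-k]. Output length = len(x) + len(h) - 1 = 4 + 2 - 1 = 5.
y[0] = 0*-3 = 0
y[1] = 2*-3 + 0*1 = -6
y[2] = -1*-3 + 2*1 = 5
y[3] = 1*-3 + -1*1 = -4
y[4] = 1*1 = 1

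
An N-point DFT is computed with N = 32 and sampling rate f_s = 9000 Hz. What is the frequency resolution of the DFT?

DFT frequency resolution = f_s / N
= 9000 / 32 = 1125/4 Hz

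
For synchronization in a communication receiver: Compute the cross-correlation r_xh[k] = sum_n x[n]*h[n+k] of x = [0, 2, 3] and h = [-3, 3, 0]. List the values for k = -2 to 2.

Both sequences indexed from 0 and zero outside their support.
Lags with overlap: k = -2 to 2.
  r_xh[-2] = x[2]*h[0] = -9
  r_xh[-1] = x[1]*h[0] + x[2]*h[1] = 3
  r_xh[0] = x[0]*h[0] + x[1]*h[1] + x[2]*h[2] = 6
  r_xh[1] = x[0]*h[1] + x[1]*h[2] = 0
  r_xh[2] = x[0]*h[2] = 0
r_xh = [-9, 3, 6, 0, 0] (for k = -2, ..., 2)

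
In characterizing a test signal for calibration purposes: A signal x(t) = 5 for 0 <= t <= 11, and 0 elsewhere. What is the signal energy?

Energy = integral of |x(t)|^2 dt over the signal duration
= 5^2 * 11 = 25 * 11 = 275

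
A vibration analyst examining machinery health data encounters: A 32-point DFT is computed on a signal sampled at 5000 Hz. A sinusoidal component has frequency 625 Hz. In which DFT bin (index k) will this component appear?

DFT frequency resolution = f_s/N = 5000/32 = 625/4 Hz
Bin index k = f_signal / resolution = 625 / 625/4 = 4
The signal frequency 625 Hz falls in DFT bin k = 4.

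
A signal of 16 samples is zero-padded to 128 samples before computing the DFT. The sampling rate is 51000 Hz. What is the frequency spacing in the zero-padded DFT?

Original DFT: N = 16, resolution = f_s/N = 51000/16 = 6375/2 Hz
Zero-padded DFT: N = 128, resolution = f_s/N = 51000/128 = 6375/16 Hz
Zero-padding interpolates the spectrum (finer frequency grid)
but does NOT improve the true spectral resolution (ability to resolve close frequencies).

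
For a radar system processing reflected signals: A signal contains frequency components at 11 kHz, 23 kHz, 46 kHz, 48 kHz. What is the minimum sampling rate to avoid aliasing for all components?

The highest frequency component is f_max = 48 kHz.
Nyquist rate = 2 * f_max = 2 * 48 kHz = 96 kHz.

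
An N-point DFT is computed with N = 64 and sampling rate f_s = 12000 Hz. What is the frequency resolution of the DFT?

DFT frequency resolution = f_s / N
= 12000 / 64 = 375/2 Hz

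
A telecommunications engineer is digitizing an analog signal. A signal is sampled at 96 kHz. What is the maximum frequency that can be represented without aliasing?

The maximum frequency that can be represented without aliasing
is the Nyquist frequency: f_max = f_s / 2 = 96 kHz / 2 = 48 kHz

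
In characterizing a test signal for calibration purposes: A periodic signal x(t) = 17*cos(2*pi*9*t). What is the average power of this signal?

Average power of A*cos(wt) is A^2/2.
P = 17^2 / 2 = 289/2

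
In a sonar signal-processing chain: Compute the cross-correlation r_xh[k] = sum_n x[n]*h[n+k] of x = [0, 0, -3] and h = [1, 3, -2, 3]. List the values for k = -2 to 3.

Both sequences indexed from 0 and zero outside their support.
Lags with overlap: k = -2 to 3.
  r_xh[-2] = x[2]*h[0] = -3
  r_xh[-1] = x[1]*h[0] + x[2]*h[1] = -9
  r_xh[0] = x[0]*h[0] + x[1]*h[1] + x[2]*h[2] = 6
  r_xh[1] = x[0]*h[1] + x[1]*h[2] + x[2]*h[3] = -9
  r_xh[2] = x[0]*h[2] + x[1]*h[3] = 0
  r_xh[3] = x[0]*h[3] = 0
r_xh = [-3, -9, 6, -9, 0, 0] (for k = -2, ..., 3)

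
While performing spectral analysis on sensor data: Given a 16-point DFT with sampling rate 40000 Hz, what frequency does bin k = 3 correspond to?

The frequency of DFT bin k is: f_k = k * f_s / N
f_3 = 3 * 40000 / 16 = 7500 Hz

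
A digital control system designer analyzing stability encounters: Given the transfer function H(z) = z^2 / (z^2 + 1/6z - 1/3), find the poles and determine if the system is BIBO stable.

Poles are roots of the denominator: z^2 + 1/6z - 1/3 = 0.
Quadratic formula: z = [-(1/6) +/- sqrt((1/6)^2 - 4*(-1/3))] / 2
Discriminant = 1/36 + 4/3 = 49/36; sqrt = 7/6.
z = (-1/6 +/- 7/6) / 2 => z = 1/2 or z = -2/3.
|p1| = 1/2, |p2| = 2/3.
For BIBO stability, all poles must lie inside the unit circle (|p| < 1).
System is STABLE since both |p| < 1.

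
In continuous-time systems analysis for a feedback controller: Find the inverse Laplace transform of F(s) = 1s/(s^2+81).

Standard pair: s/(s^2+w^2) <-> cos(wt)*u(t)
With k=1, w=9: f(t) = cos(9t)*u(t)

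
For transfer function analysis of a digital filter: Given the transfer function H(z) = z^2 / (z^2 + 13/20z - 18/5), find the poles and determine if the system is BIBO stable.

Poles are roots of the denominator: z^2 + 13/20z - 18/5 = 0.
Quadratic formula: z = [-(13/20) +/- sqrt((13/20)^2 - 4*(-18/5))] / 2
Discriminant = 169/400 + 72/5 = 5929/400; sqrt = 77/20.
z = (-13/20 +/- 77/20) / 2 => z = 8/5 or z = -9/4.
|p1| = 8/5, |p2| = 9/4.
For BIBO stability, all poles must lie inside the unit circle (|p| < 1).
System is UNSTABLE since at least one |p| >= 1.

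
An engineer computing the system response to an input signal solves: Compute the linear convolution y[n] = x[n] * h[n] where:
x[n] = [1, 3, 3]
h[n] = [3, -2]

y[n] = sum_k x[k]*h[n-k]. Output length = len(x) + len(h) - 1 = 3 + 2 - 1 = 4.
y[0] = 1*3 = 3
y[1] = 3*3 + 1*-2 = 7
y[2] = 3*3 + 3*-2 = 3
y[3] = 3*-2 = -6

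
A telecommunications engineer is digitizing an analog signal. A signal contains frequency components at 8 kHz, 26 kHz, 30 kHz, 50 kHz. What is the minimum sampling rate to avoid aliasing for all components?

The highest frequency component is f_max = 50 kHz.
Nyquist rate = 2 * f_max = 2 * 50 kHz = 100 kHz.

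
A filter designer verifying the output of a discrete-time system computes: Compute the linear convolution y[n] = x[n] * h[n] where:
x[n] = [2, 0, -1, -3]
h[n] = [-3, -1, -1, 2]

y[n] = sum_k x[k]*h[n-k]. Output length = len(x) + len(h) - 1 = 4 + 4 - 1 = 7.
y[0] = 2*-3 = -6
y[1] = 0*-3 + 2*-1 = -2
y[2] = -1*-3 + 0*-1 + 2*-1 = 1
y[3] = -3*-3 + -1*-1 + 0*-1 + 2*2 = 14
y[4] = -3*-1 + -1*-1 + 0*2 = 4
y[5] = -3*-1 + -1*2 = 1
y[6] = -3*2 = -6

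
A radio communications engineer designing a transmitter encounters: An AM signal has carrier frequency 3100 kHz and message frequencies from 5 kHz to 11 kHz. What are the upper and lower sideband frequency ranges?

Upper sideband (USB) = fc + [fm_low, fm_high] = 3100 + [5, 11] = [3105, 3111] kHz
Lower sideband (LSB) = fc - [fm_high, fm_low] = 3100 - [11, 5] = [3089, 3095] kHz
Total occupied spectrum: 3089 kHz to 3111 kHz (plus carrier at 3100 kHz)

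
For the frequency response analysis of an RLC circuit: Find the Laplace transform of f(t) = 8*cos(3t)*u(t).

Standard pair: cos(wt)*u(t) <-> s/(s^2+w^2)
With w = 3: L{8*cos(3t)*u(t)} = 8s/(s^2+9)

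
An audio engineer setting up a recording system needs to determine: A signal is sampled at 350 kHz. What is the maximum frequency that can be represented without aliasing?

The maximum frequency that can be represented without aliasing
is the Nyquist frequency: f_max = f_s / 2 = 350 kHz / 2 = 175 kHz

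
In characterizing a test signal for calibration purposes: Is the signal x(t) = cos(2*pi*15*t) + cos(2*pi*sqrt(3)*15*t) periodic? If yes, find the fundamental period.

f1 = 15 Hz, f2 = 15*sqrt(3) Hz
Ratio f2/f1 = sqrt(3), which is irrational.
Since the frequency ratio is irrational, no common period exists.
The signal is not periodic.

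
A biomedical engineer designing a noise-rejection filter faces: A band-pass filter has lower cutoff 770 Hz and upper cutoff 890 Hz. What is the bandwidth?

Bandwidth = f_high - f_low
= 890 Hz - 770 Hz = 120 Hz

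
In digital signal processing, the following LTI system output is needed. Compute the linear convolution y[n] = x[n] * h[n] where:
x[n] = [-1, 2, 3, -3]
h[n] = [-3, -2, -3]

y[n] = sum_k x[k]*h[n-k]. Output length = len(x) + len(h) - 1 = 4 + 3 - 1 = 6.
y[0] = -1*-3 = 3
y[1] = 2*-3 + -1*-2 = -4
y[2] = 3*-3 + 2*-2 + -1*-3 = -10
y[3] = -3*-3 + 3*-2 + 2*-3 = -3
y[4] = -3*-2 + 3*-3 = -3
y[5] = -3*-3 = 9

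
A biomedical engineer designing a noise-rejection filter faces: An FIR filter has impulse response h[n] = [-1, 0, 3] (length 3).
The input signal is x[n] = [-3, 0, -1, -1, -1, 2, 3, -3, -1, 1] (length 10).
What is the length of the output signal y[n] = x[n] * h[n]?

For linear convolution, the output length is:
len(y) = len(x) + len(h) - 1 = 10 + 3 - 1 = 12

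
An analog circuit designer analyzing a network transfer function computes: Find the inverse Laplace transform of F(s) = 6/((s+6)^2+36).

Standard pair: w/((s+a)^2+w^2) <-> e^(-at)*sin(wt)*u(t)
With a=6, w=6: f(t) = e^(-6t)*sin(6t)*u(t)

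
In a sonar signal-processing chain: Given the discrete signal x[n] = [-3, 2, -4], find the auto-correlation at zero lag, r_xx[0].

The auto-correlation at zero lag r_xx[0] equals the signal energy.
r_xx[0] = sum of x[n]^2 = (-3)^2 + 2^2 + (-4)^2
= 9 + 4 + 16 = 29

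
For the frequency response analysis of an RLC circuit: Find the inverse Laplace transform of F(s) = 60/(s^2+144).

Standard pair: w/(s^2+w^2) <-> sin(wt)*u(t)
Recognize w^2 = 144, so w = 12; numerator 60 = 5*12.
f(t) = 5*sin(12t)*u(t)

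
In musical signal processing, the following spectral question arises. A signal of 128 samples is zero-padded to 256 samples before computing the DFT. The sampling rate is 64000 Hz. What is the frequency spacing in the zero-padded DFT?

Original DFT: N = 128, resolution = f_s/N = 64000/128 = 500 Hz
Zero-padded DFT: N = 256, resolution = f_s/N = 64000/256 = 250 Hz
Zero-padding interpolates the spectrum (finer frequency grid)
but does NOT improve the true spectral resolution (ability to resolve close frequencies).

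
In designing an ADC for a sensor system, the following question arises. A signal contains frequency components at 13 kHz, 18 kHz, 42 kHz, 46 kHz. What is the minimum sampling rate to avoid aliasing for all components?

The highest frequency component is f_max = 46 kHz.
Nyquist rate = 2 * f_max = 2 * 46 kHz = 92 kHz.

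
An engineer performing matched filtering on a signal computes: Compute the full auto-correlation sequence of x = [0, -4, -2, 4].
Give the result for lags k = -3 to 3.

r_xx[k] = sum_m x[m]*x[m+k], indexed from 0, for k = -3 to 3:
  r_xx[-3] = x[3]*x[0] = 0
  r_xx[-2] = x[2]*x[0] + x[3]*x[1] = -16
  r_xx[-1] = x[1]*x[0] + x[2]*x[1] + x[3]*x[2] = 0
  r_xx[0] = x[0]*x[0] + x[1]*x[1] + x[2]*x[2] + x[3]*x[3] = 36
  r_xx[1] = x[0]*x[1] + x[1]*x[2] + x[2]*x[3] = 0
  r_xx[2] = x[0]*x[2] + x[1]*x[3] = -16
  r_xx[3] = x[0]*x[3] = 0
r_xx = [0, -16, 0, 36, 0, -16, 0]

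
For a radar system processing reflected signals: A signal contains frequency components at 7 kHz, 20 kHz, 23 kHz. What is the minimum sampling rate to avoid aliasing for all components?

The highest frequency component is f_max = 23 kHz.
Nyquist rate = 2 * f_max = 2 * 23 kHz = 46 kHz.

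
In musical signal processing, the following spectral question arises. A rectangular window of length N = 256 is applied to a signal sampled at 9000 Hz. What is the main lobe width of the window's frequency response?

For a rectangular window of length N,
the main lobe width in frequency is 2*f_s/N.
= 2*9000/256 = 1125/16 Hz
This determines the minimum frequency separation for resolving two sinusoids.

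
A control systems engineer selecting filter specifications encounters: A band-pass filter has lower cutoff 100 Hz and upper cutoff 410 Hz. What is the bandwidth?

Bandwidth = f_high - f_low
= 410 Hz - 100 Hz = 310 Hz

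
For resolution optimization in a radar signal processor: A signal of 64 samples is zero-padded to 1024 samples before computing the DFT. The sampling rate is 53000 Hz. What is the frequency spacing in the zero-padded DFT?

Original DFT: N = 64, resolution = f_s/N = 53000/64 = 6625/8 Hz
Zero-padded DFT: N = 1024, resolution = f_s/N = 53000/1024 = 6625/128 Hz
Zero-padding interpolates the spectrum (finer frequency grid)
but does NOT improve the true spectral resolution (ability to resolve close frequencies).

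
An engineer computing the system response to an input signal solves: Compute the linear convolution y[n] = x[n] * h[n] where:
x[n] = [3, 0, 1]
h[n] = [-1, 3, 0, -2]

y[n] = sum_k x[k]*h[n-k]. Output length = len(x) + len(h) - 1 = 3 + 4 - 1 = 6.
y[0] = 3*-1 = -3
y[1] = 0*-1 + 3*3 = 9
y[2] = 1*-1 + 0*3 + 3*0 = -1
y[3] = 1*3 + 0*0 + 3*-2 = -3
y[4] = 1*0 + 0*-2 = 0
y[5] = 1*-2 = -2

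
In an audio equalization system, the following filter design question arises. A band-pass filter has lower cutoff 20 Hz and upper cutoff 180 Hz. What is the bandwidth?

Bandwidth = f_high - f_low
= 180 Hz - 20 Hz = 160 Hz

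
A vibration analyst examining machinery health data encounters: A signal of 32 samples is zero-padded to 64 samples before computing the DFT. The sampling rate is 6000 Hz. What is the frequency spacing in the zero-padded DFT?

Original DFT: N = 32, resolution = f_s/N = 6000/32 = 375/2 Hz
Zero-padded DFT: N = 64, resolution = f_s/N = 6000/64 = 375/4 Hz
Zero-padding interpolates the spectrum (finer frequency grid)
but does NOT improve the true spectral resolution (ability to resolve close frequencies).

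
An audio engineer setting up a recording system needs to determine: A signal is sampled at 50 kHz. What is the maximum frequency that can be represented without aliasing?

The maximum frequency that can be represented without aliasing
is the Nyquist frequency: f_max = f_s / 2 = 50 kHz / 2 = 25 kHz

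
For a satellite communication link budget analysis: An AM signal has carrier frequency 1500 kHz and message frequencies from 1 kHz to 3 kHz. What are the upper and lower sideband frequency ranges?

Upper sideband (USB) = fc + [fm_low, fm_high] = 1500 + [1, 3] = [1501, 1503] kHz
Lower sideband (LSB) = fc - [fm_high, fm_low] = 1500 - [3, 1] = [1497, 1499] kHz
Total occupied spectrum: 1497 kHz to 1503 kHz (plus carrier at 1500 kHz)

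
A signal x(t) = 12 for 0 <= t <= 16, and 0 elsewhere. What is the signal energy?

Energy = integral of |x(t)|^2 dt over the signal duration
= 12^2 * 16 = 144 * 16 = 2304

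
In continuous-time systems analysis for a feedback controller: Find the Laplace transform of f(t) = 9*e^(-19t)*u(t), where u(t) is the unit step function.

Standard Laplace transform pair:
e^(-at)*u(t) <-> 1/(s+a)
With a = 19: L{9*e^(-19t)*u(t)} = 9/(s+19), ROC: Re(s) > -19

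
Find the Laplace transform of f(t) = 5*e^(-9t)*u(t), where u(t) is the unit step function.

Standard Laplace transform pair:
e^(-at)*u(t) <-> 1/(s+a)
With a = 9: L{5*e^(-9t)*u(t)} = 5/(s+9), ROC: Re(s) > -9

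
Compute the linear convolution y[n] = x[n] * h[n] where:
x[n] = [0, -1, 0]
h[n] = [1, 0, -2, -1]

y[n] = sum_k x[k]*h[n-k]. Output length = len(x) + len(h) - 1 = 3 + 4 - 1 = 6.
y[0] = 0*1 = 0
y[1] = -1*1 + 0*0 = -1
y[2] = 0*1 + -1*0 + 0*-2 = 0
y[3] = 0*0 + -1*-2 + 0*-1 = 2
y[4] = 0*-2 + -1*-1 = 1
y[5] = 0*-1 = 0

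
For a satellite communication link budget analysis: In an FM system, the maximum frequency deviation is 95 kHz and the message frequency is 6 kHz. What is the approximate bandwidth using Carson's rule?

Carson's rule: BW = 2*(delta_f + f_m)
= 2*(95 + 6) kHz = 202 kHz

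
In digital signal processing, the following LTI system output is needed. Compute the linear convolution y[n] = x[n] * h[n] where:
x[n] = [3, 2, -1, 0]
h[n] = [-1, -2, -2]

y[n] = sum_k x[k]*h[n-k]. Output length = len(x) + len(h) - 1 = 4 + 3 - 1 = 6.
y[0] = 3*-1 = -3
y[1] = 2*-1 + 3*-2 = -8
y[2] = -1*-1 + 2*-2 + 3*-2 = -9
y[3] = 0*-1 + -1*-2 + 2*-2 = -2
y[4] = 0*-2 + -1*-2 = 2
y[5] = 0*-2 = 0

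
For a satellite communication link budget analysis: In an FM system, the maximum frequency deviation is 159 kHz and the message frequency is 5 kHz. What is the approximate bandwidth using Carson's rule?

Carson's rule: BW = 2*(delta_f + f_m)
= 2*(159 + 5) kHz = 328 kHz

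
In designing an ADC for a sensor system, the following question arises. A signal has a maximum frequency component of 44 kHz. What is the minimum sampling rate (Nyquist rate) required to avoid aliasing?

By the Nyquist-Shannon sampling theorem,
the minimum sampling rate (Nyquist rate) must be at least 2 * f_max.
Nyquist rate = 2 * 44 kHz = 88 kHz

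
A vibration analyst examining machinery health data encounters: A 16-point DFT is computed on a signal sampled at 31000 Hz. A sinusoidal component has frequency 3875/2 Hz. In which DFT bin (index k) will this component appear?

DFT frequency resolution = f_s/N = 31000/16 = 3875/2 Hz
Bin index k = f_signal / resolution = 3875/2 / 3875/2 = 1
The signal frequency 3875/2 Hz falls in DFT bin k = 1.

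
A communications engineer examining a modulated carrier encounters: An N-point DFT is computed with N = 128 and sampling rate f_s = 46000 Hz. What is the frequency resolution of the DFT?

DFT frequency resolution = f_s / N
= 46000 / 128 = 2875/8 Hz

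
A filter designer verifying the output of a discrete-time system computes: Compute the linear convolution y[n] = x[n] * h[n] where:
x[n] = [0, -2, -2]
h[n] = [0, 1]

y[n] = sum_k x[k]*h[n-k]. Output length = len(x) + len(h) - 1 = 3 + 2 - 1 = 4.
y[0] = 0*0 = 0
y[1] = -2*0 + 0*1 = 0
y[2] = -2*0 + -2*1 = -2
y[3] = -2*1 = -2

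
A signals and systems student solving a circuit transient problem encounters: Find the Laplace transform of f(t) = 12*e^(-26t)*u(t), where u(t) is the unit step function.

Standard Laplace transform pair:
e^(-at)*u(t) <-> 1/(s+a)
With a = 26: L{12*e^(-26t)*u(t)} = 12/(s+26), ROC: Re(s) > -26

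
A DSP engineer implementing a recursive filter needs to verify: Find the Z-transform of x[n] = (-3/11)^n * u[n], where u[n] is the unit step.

The Z-transform of a^n * u[n] is z/(z-a) for |z| > |a|.
Here a = -3/11, so X(z) = z/(z - (-3/11)) = 11z/(11z + 3)
ROC: |z| > 3/11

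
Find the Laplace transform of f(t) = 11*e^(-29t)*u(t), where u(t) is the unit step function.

Standard Laplace transform pair:
e^(-at)*u(t) <-> 1/(s+a)
With a = 29: L{11*e^(-29t)*u(t)} = 11/(s+29), ROC: Re(s) > -29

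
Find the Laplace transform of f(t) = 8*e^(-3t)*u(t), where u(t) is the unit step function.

Standard Laplace transform pair:
e^(-at)*u(t) <-> 1/(s+a)
With a = 3: L{8*e^(-3t)*u(t)} = 8/(s+3), ROC: Re(s) > -3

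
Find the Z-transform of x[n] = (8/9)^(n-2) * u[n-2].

Time-shifting property: if X(z) = Z{x[n]}, then Z{x[n-d]} = z^(-d) * X(z)
X(z) = z/(z - 8/9) for x[n] = (8/9)^n * u[n]
Z{x[n-2]} = z^(-2) * z/(z - 8/9) = z^(-1)/(z - 8/9)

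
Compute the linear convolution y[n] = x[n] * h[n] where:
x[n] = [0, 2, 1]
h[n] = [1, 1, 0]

y[n] = sum_k x[k]*h[n-k]. Output length = len(x) + len(h) - 1 = 3 + 3 - 1 = 5.
y[0] = 0*1 = 0
y[1] = 2*1 + 0*1 = 2
y[2] = 1*1 + 2*1 + 0*0 = 3
y[3] = 1*1 + 2*0 = 1
y[4] = 1*0 = 0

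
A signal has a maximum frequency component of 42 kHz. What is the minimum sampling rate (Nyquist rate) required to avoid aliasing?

By the Nyquist-Shannon sampling theorem,
the minimum sampling rate (Nyquist rate) must be at least 2 * f_max.
Nyquist rate = 2 * 42 kHz = 84 kHz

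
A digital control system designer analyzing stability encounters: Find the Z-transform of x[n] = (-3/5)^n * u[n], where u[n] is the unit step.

The Z-transform of a^n * u[n] is z/(z-a) for |z| > |a|.
Here a = -3/5, so X(z) = z/(z - (-3/5)) = 5z/(5z + 3)
ROC: |z| > 3/5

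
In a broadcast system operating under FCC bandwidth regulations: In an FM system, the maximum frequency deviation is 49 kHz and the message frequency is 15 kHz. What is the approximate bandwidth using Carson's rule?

Carson's rule: BW = 2*(delta_f + f_m)
= 2*(49 + 15) kHz = 128 kHz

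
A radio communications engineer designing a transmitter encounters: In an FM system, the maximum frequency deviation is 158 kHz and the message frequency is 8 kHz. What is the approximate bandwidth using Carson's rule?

Carson's rule: BW = 2*(delta_f + f_m)
= 2*(158 + 8) kHz = 332 kHz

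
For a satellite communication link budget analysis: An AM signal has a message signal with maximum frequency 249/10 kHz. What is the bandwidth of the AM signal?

In AM (double-sideband), the bandwidth is twice the message frequency.
BW = 2 * f_m = 2 * 249/10 kHz = 249/5 kHz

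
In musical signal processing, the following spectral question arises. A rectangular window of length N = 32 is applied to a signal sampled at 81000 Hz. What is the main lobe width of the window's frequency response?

For a rectangular window of length N,
the main lobe width in frequency is 2*f_s/N.
= 2*81000/32 = 10125/2 Hz
This determines the minimum frequency separation for resolving two sinusoids.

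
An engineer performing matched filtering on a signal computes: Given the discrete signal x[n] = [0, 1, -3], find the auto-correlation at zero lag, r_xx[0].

The auto-correlation at zero lag r_xx[0] equals the signal energy.
r_xx[0] = sum of x[n]^2 = 0^2 + 1^2 + (-3)^2
= 0 + 1 + 9 = 10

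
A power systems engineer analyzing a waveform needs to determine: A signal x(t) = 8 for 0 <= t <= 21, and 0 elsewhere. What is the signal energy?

Energy = integral of |x(t)|^2 dt over the signal duration
= 8^2 * 21 = 64 * 21 = 1344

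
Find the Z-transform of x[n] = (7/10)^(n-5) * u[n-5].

Time-shifting property: if X(z) = Z{x[n]}, then Z{x[n-d]} = z^(-d) * X(z)
X(z) = z/(z - 7/10) for x[n] = (7/10)^n * u[n]
Z{x[n-5]} = z^(-5) * z/(z - 7/10) = z^(-4)/(z - 7/10)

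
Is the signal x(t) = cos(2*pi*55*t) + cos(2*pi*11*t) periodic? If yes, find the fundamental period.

f1 = 55 Hz, f2 = 11 Hz
Period T1 = 1/55, T2 = 1/11
Ratio T1/T2 = 11/55, which is rational.
The signal is periodic with fundamental period T = 1/GCD(55,11) = 1/11 s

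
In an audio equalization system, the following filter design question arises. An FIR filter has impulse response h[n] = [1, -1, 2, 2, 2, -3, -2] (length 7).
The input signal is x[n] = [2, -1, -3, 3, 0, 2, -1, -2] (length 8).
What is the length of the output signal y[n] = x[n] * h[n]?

For linear convolution, the output length is:
len(y) = len(x) + len(h) - 1 = 8 + 7 - 1 = 14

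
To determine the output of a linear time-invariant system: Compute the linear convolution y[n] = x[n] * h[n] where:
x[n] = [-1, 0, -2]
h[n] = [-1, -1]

y[n] = sum_k x[k]*h[n-k]. Output length = len(x) + len(h) - 1 = 3 + 2 - 1 = 4.
y[0] = -1*-1 = 1
y[1] = 0*-1 + -1*-1 = 1
y[2] = -2*-1 + 0*-1 = 2
y[3] = -2*-1 = 2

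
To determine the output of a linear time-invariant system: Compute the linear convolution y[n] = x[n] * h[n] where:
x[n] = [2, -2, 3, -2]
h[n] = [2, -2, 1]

y[n] = sum_k x[k]*h[n-k]. Output length = len(x) + len(h) - 1 = 4 + 3 - 1 = 6.
y[0] = 2*2 = 4
y[1] = -2*2 + 2*-2 = -8
y[2] = 3*2 + -2*-2 + 2*1 = 12
y[3] = -2*2 + 3*-2 + -2*1 = -12
y[4] = -2*-2 + 3*1 = 7
y[5] = -2*1 = -2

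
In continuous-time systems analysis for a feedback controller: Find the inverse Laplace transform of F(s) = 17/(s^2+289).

Standard pair: w/(s^2+w^2) <-> sin(wt)*u(t)
Recognize w^2 = 289, so w = 17; numerator 17 = 1*17.
f(t) = sin(17t)*u(t)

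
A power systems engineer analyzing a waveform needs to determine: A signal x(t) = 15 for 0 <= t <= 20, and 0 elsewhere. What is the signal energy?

Energy = integral of |x(t)|^2 dt over the signal duration
= 15^2 * 20 = 225 * 20 = 4500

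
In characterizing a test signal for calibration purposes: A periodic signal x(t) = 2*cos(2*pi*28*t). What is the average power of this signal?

Average power of A*cos(wt) is A^2/2.
P = 2^2 / 2 = 4/2 = 2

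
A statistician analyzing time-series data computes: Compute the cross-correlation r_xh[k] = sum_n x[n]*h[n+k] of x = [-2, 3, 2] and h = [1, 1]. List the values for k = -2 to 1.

Both sequences indexed from 0 and zero outside their support.
Lags with overlap: k = -2 to 1.
  r_xh[-2] = x[2]*h[0] = 2
  r_xh[-1] = x[1]*h[0] + x[2]*h[1] = 5
  r_xh[0] = x[0]*h[0] + x[1]*h[1] = 1
  r_xh[1] = x[0]*h[1] = -2
r_xh = [2, 5, 1, -2] (for k = -2, ..., 1)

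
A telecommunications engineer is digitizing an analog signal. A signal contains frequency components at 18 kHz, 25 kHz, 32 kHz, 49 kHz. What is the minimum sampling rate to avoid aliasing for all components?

The highest frequency component is f_max = 49 kHz.
Nyquist rate = 2 * f_max = 2 * 49 kHz = 98 kHz.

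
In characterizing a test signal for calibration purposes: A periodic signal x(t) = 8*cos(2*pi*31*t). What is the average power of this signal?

Average power of A*cos(wt) is A^2/2.
P = 8^2 / 2 = 64/2 = 32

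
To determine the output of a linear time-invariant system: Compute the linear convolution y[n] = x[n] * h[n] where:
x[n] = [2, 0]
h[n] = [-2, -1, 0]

y[n] = sum_k x[k]*h[n-k]. Output length = len(x) + len(h) - 1 = 2 + 3 - 1 = 4.
y[0] = 2*-2 = -4
y[1] = 0*-2 + 2*-1 = -2
y[2] = 0*-1 + 2*0 = 0
y[3] = 0*0 = 0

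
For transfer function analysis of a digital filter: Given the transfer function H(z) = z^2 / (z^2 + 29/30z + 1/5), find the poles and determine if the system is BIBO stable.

Poles are roots of the denominator: z^2 + 29/30z + 1/5 = 0.
Quadratic formula: z = [-(29/30) +/- sqrt((29/30)^2 - 4*(1/5))] / 2
Discriminant = 841/900 - 4/5 = 121/900; sqrt = 11/30.
z = (-29/30 +/- 11/30) / 2 => z = -3/10 or z = -2/3.
|p1| = 3/10, |p2| = 2/3.
For BIBO stability, all poles must lie inside the unit circle (|p| < 1).
System is STABLE since both |p| < 1.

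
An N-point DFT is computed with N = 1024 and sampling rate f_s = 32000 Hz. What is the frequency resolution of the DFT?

DFT frequency resolution = f_s / N
= 32000 / 1024 = 125/4 Hz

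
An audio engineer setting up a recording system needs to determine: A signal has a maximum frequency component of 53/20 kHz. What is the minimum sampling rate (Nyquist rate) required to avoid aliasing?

By the Nyquist-Shannon sampling theorem,
the minimum sampling rate (Nyquist rate) must be at least 2 * f_max.
Nyquist rate = 2 * 53/20 kHz = 53/10 kHz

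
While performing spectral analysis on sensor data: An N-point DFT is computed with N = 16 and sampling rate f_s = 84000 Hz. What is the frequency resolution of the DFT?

DFT frequency resolution = f_s / N
= 84000 / 16 = 5250 Hz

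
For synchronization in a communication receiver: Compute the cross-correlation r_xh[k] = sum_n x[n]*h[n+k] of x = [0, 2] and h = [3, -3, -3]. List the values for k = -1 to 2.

Both sequences indexed from 0 and zero outside their support.
Lags with overlap: k = -1 to 2.
  r_xh[-1] = x[1]*h[0] = 6
  r_xh[0] = x[0]*h[0] + x[1]*h[1] = -6
  r_xh[1] = x[0]*h[1] + x[1]*h[2] = -6
  r_xh[2] = x[0]*h[2] = 0
r_xh = [6, -6, -6, 0] (for k = -1, ..., 2)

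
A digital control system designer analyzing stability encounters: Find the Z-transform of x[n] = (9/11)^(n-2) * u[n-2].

Time-shifting property: if X(z) = Z{x[n]}, then Z{x[n-d]} = z^(-d) * X(z)
X(z) = z/(z - 9/11) for x[n] = (9/11)^n * u[n]
Z{x[n-2]} = z^(-2) * z/(z - 9/11) = z^(-1)/(z - 9/11)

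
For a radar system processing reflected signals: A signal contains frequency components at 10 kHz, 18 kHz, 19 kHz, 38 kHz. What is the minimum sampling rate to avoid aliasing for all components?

The highest frequency component is f_max = 38 kHz.
Nyquist rate = 2 * f_max = 2 * 38 kHz = 76 kHz.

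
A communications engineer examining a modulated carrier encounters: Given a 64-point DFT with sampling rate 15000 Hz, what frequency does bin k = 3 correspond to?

The frequency of DFT bin k is: f_k = k * f_s / N
f_3 = 3 * 15000 / 64 = 5625/8 Hz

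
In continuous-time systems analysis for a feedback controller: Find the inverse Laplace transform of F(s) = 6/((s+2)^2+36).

Standard pair: w/((s+a)^2+w^2) <-> e^(-at)*sin(wt)*u(t)
With a=2, w=6: f(t) = e^(-2t)*sin(6t)*u(t)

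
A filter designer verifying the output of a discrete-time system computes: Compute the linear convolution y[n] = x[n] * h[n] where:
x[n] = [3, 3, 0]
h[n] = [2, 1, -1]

y[n] = sum_k x[k]*h[n-k]. Output length = len(x) + len(h) - 1 = 3 + 3 - 1 = 5.
y[0] = 3*2 = 6
y[1] = 3*2 + 3*1 = 9
y[2] = 0*2 + 3*1 + 3*-1 = 0
y[3] = 0*1 + 3*-1 = -3
y[4] = 0*-1 = 0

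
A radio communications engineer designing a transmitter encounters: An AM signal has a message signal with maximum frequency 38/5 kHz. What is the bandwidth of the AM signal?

In AM (double-sideband), the bandwidth is twice the message frequency.
BW = 2 * f_m = 2 * 38/5 kHz = 76/5 kHz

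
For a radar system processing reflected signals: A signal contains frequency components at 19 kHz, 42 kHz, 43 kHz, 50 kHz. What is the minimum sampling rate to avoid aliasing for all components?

The highest frequency component is f_max = 50 kHz.
Nyquist rate = 2 * f_max = 2 * 50 kHz = 100 kHz.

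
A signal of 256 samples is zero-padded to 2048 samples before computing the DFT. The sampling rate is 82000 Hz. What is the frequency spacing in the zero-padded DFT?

Original DFT: N = 256, resolution = f_s/N = 82000/256 = 5125/16 Hz
Zero-padded DFT: N = 2048, resolution = f_s/N = 82000/2048 = 5125/128 Hz
Zero-padding interpolates the spectrum (finer frequency grid)
but does NOT improve the true spectral resolution (ability to resolve close frequencies).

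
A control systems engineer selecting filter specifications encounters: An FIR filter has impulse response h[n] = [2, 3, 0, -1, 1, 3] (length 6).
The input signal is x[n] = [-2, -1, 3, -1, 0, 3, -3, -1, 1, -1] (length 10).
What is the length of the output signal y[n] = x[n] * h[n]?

For linear convolution, the output length is:
len(y) = len(x) + len(h) - 1 = 10 + 6 - 1 = 15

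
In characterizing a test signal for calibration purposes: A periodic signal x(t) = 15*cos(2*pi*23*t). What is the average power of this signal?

Average power of A*cos(wt) is A^2/2.
P = 15^2 / 2 = 225/2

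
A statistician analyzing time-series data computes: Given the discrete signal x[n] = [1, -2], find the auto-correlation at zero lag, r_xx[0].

The auto-correlation at zero lag r_xx[0] equals the signal energy.
r_xx[0] = sum of x[n]^2 = 1^2 + (-2)^2
= 1 + 4 = 5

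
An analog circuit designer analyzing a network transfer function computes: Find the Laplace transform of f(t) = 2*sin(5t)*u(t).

Standard pair: sin(wt)*u(t) <-> w/(s^2+w^2)
With w = 5: L{2*sin(5t)*u(t)} = 10/(s^2+25)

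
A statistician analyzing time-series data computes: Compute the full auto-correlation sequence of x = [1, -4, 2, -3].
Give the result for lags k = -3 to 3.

r_xx[k] = sum_m x[m]*x[m+k], indexed from 0, for k = -3 to 3:
  r_xx[-3] = x[3]*x[0] = -3
  r_xx[-2] = x[2]*x[0] + x[3]*x[1] = 14
  r_xx[-1] = x[1]*x[0] + x[2]*x[1] + x[3]*x[2] = -18
  r_xx[0] = x[0]*x[0] + x[1]*x[1] + x[2]*x[2] + x[3]*x[3] = 30
  r_xx[1] = x[0]*x[1] + x[1]*x[2] + x[2]*x[3] = -18
  r_xx[2] = x[0]*x[2] + x[1]*x[3] = 14
  r_xx[3] = x[0]*x[3] = -3
r_xx = [-3, 14, -18, 30, -18, 14, -3]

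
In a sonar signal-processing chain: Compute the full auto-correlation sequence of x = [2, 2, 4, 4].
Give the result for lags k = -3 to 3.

r_xx[k] = sum_m x[m]*x[m+k], indexed from 0, for k = -3 to 3:
  r_xx[-3] = x[3]*x[0] = 8
  r_xx[-2] = x[2]*x[0] + x[3]*x[1] = 16
  r_xx[-1] = x[1]*x[0] + x[2]*x[1] + x[3]*x[2] = 28
  r_xx[0] = x[0]*x[0] + x[1]*x[1] + x[2]*x[2] + x[3]*x[3] = 40
  r_xx[1] = x[0]*x[1] + x[1]*x[2] + x[2]*x[3] = 28
  r_xx[2] = x[0]*x[2] + x[1]*x[3] = 16
  r_xx[3] = x[0]*x[3] = 8
r_xx = [8, 16, 28, 40, 28, 16, 8]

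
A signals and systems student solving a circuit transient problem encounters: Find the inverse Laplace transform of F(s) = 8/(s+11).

Standard pair: k/(s+a) <-> k*e^(-at)*u(t)
With k=8, a=11: f(t) = 8*e^(-11t)*u(t)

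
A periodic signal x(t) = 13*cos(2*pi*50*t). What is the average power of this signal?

Average power of A*cos(wt) is A^2/2.
P = 13^2 / 2 = 169/2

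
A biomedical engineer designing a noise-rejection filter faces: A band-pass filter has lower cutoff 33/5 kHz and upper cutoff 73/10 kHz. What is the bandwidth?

Bandwidth = f_high - f_low
= 73/10 kHz - 33/5 kHz = 7/10 kHz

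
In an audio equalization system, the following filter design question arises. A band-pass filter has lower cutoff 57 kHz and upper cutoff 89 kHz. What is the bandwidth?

Bandwidth = f_high - f_low
= 89 kHz - 57 kHz = 32 kHz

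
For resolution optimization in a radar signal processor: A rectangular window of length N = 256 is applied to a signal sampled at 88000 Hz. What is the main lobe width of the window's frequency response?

For a rectangular window of length N,
the main lobe width in frequency is 2*f_s/N.
= 2*88000/256 = 1375/2 Hz
This determines the minimum frequency separation for resolving two sinusoids.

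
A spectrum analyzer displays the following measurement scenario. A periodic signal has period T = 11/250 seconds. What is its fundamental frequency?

The fundamental frequency is the reciprocal of the period.
f = 1/T = 1/(11/250) = 250/11 Hz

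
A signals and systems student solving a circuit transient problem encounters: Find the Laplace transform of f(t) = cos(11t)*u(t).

Standard pair: cos(wt)*u(t) <-> s/(s^2+w^2)
With w = 11: L{cos(11t)*u(t)} = s/(s^2+121)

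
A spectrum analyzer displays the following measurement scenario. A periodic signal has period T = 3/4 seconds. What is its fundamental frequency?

The fundamental frequency is the reciprocal of the period.
f = 1/T = 1/(3/4) = 4/3 Hz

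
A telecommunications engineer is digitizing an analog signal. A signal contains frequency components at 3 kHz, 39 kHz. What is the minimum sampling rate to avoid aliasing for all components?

The highest frequency component is f_max = 39 kHz.
Nyquist rate = 2 * f_max = 2 * 39 kHz = 78 kHz.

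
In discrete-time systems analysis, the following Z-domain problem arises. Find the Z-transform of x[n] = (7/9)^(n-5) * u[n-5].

Time-shifting property: if X(z) = Z{x[n]}, then Z{x[n-d]} = z^(-d) * X(z)
X(z) = z/(z - 7/9) for x[n] = (7/9)^n * u[n]
Z{x[n-5]} = z^(-5) * z/(z - 7/9) = z^(-4)/(z - 7/9)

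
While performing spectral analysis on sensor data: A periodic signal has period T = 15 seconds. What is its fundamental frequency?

The fundamental frequency is the reciprocal of the period.
f = 1/T = 1/(15) = 1/15 Hz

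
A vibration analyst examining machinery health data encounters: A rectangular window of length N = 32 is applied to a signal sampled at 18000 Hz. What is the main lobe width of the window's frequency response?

For a rectangular window of length N,
the main lobe width in frequency is 2*f_s/N.
= 2*18000/32 = 1125 Hz
This determines the minimum frequency separation for resolving two sinusoids.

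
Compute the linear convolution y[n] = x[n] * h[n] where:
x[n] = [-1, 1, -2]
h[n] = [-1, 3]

y[n] = sum_k x[k]*h[n-k]. Output length = len(x) + len(h) - 1 = 3 + 2 - 1 = 4.
y[0] = -1*-1 = 1
y[1] = 1*-1 + -1*3 = -4
y[2] = -2*-1 + 1*3 = 5
y[3] = -2*3 = -6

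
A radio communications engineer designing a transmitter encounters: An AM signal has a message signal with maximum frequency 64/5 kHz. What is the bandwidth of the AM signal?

In AM (double-sideband), the bandwidth is twice the message frequency.
BW = 2 * f_m = 2 * 64/5 kHz = 128/5 kHz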